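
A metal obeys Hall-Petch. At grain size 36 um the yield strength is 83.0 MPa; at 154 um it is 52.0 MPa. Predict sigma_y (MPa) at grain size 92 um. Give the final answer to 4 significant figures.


sigma_y = sigma0 + k / sqrt(d)
1/sqrt(d1) = 1/sqrt(3.6e-05) = 166.667;  1/sqrt(d2) = 80.5823
k = (sigma1 - sigma2) / (1/sqrt(d1) - 1/sqrt(d2)) = (83.0 - 52.0) / (166.667 - 80.5823) = 0.360112 MPa*m^0.5
sigma0 = sigma1 - k/sqrt(d1) = 83.0 - 0.360112*166.667 = 22.9814 MPa
sigma_y(d3) = 22.9814 + 0.360112 / sqrt(9.2e-05) = 60.53 MPa


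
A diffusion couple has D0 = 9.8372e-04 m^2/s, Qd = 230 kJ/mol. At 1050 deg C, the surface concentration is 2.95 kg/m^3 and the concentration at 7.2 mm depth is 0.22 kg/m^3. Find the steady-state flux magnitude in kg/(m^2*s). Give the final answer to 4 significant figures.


Step 1: D = D0 * exp(-Qd/(R*T))
T = 1050 + 273.15 = 1323.15 K
D = 9.8372e-04 * exp(-230e3 / (8.314 * 1323.15)) = 8.17939e-13 m^2/s
Step 2: J = D * (C1 - C2) / dx
J = 8.17939e-13 * (2.95 - 0.22) / 7.2e-03
J = 3.101e-10 kg/(m^2*s)


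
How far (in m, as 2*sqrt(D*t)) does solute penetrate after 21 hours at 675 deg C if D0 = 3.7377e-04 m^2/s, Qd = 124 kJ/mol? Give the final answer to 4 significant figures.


Step 1: D = D0 * exp(-Qd/(R*T))
T = 948.15 K
D = 3.7377e-04 * exp(-124e3 / (8.314 * 948.15)) = 5.50883e-11 m^2/s
Step 2: L = 2*sqrt(D*t)
t = 21 h = 75600 s
L = 2*sqrt(5.50883e-11 * 75600) = 4.082e-03 m


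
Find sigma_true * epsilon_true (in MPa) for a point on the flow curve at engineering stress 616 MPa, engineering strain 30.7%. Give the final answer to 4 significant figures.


sigma_true = sigma_eng * (1 + epsilon_eng)
sigma_true = 616 * (1 + 0.307) = 805.112 MPa
epsilon_true = ln(1 + epsilon_eng)
epsilon_true = ln(1 + 0.307) = 0.267734
sigma_true * epsilon_true = 805.112 * 0.267734 = 215.6 MPa


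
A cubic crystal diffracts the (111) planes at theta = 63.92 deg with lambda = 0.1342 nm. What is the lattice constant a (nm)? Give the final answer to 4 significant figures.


d = lambda / (2*sin(theta))
d = 0.1342 / (2*sin(63.92 deg))
d = 0.0747065 nm
a = d * sqrt(h^2+k^2+l^2) = 0.0747065 * sqrt(3)
a = 0.1294 nm


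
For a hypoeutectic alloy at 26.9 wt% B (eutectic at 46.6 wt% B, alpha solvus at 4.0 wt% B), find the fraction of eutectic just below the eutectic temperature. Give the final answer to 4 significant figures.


f_primary = (C_e - C0) / (C_e - C_alpha_max)
f_primary = (46.6 - 26.9) / (46.6 - 4.0)
f_primary = 0.462441
f_eutectic = 1 - 0.462441 = 0.5376


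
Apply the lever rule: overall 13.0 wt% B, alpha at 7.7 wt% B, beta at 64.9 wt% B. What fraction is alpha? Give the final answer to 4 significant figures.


f_alpha = (C_beta - C0) / (C_beta - C_alpha)
f_alpha = (64.9 - 13.0) / (64.9 - 7.7)
f_alpha = 0.9073


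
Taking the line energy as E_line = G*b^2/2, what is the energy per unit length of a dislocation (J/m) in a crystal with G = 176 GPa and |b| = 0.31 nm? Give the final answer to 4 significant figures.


E = G*b^2/2
b = 0.31 nm = 3.1e-10 m
G = 176 GPa = 1.76e+11 Pa
E = 0.5 * 1.76e+11 * (3.1e-10)^2
E = 8.457e-09 J/m


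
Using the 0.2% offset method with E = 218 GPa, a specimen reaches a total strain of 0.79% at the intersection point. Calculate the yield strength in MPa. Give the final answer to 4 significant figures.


Offset strain = 0.002
Elastic strain at yield = total_strain - offset = 7.9e-03 - 0.002 = 5.9e-03
sigma_y = E * elastic_strain = 218000 * 5.9e-03
sigma_y = 1286 MPa


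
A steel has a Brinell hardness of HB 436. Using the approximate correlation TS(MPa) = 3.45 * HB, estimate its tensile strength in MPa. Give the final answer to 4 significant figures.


TS (MPa) = 3.45 * HB
TS = 3.45 * 436
TS = 1504 MPa


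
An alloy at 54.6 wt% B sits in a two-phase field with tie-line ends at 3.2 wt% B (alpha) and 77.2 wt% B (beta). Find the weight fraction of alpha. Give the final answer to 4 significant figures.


f_alpha = (C_beta - C0) / (C_beta - C_alpha)
f_alpha = (77.2 - 54.6) / (77.2 - 3.2)
f_alpha = 0.3054


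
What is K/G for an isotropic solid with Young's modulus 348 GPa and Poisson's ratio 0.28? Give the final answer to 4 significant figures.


G = E / (2*(1+nu))
G = 348 / (2*(1+0.28)) = 135.938 GPa
K = E / (3*(1-2*nu))
K = 348 / (3*(1-2*0.28)) = 263.636 GPa
K/G = 263.636 / 135.938 = 1.939


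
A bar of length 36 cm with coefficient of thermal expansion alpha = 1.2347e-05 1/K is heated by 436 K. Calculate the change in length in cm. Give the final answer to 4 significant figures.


dL = L0 * alpha * dT
dL = 36 * 1.2347e-05 * 436
dL = 0.1938 cm


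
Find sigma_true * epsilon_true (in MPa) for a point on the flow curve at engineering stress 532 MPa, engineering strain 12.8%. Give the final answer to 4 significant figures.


sigma_true = sigma_eng * (1 + epsilon_eng)
sigma_true = 532 * (1 + 0.128) = 600.096 MPa
epsilon_true = ln(1 + epsilon_eng)
epsilon_true = ln(1 + 0.128) = 0.120446
sigma_true * epsilon_true = 600.096 * 0.120446 = 72.28 MPa


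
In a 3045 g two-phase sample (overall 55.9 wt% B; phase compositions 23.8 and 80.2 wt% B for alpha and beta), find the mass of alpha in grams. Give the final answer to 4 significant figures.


f_alpha = (C_beta - C0) / (C_beta - C_alpha)
f_alpha = (80.2 - 55.9) / (80.2 - 23.8) = 0.430851
m_alpha = f_alpha * m_total = 0.430851 * 3045 = 1312 g


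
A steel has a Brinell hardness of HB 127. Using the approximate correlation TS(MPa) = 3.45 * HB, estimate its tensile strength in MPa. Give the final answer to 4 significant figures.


TS (MPa) = 3.45 * HB
TS = 3.45 * 127
TS = 438.2 MPa


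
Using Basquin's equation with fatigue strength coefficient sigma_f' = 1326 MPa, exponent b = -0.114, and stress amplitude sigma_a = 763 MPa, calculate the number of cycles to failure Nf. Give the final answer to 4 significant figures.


sigma_a = sigma_f' * (2*Nf)^b
2*Nf = (sigma_a / sigma_f')^(1/b)
2*Nf = (763 / 1326)^(1/-0.114)
2*Nf = 127.476
Nf = 63.74 cycles


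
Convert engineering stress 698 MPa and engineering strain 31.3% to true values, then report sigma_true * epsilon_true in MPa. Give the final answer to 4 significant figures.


sigma_true = sigma_eng * (1 + epsilon_eng)
sigma_true = 698 * (1 + 0.313) = 916.474 MPa
epsilon_true = ln(1 + epsilon_eng)
epsilon_true = ln(1 + 0.313) = 0.272315
sigma_true * epsilon_true = 916.474 * 0.272315 = 249.6 MPa


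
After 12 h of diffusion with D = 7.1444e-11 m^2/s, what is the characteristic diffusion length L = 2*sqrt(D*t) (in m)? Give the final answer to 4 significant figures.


t = 12 hr = 43200 s
Diffusion length = 2*sqrt(D*t)
= 2*sqrt(7.1444e-11 * 43200)
= 3.514e-03 m


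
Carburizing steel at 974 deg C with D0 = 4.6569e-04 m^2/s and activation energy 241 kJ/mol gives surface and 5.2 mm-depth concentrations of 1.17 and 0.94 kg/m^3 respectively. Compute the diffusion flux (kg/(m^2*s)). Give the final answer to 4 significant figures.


Step 1: D = D0 * exp(-Qd/(R*T))
T = 974 + 273.15 = 1247.15 K
D = 4.6569e-04 * exp(-241e3 / (8.314 * 1247.15)) = 3.74869e-14 m^2/s
Step 2: J = D * (C1 - C2) / dx
J = 3.74869e-14 * (1.17 - 0.94) / 5.2e-03
J = 1.658e-12 kg/(m^2*s)


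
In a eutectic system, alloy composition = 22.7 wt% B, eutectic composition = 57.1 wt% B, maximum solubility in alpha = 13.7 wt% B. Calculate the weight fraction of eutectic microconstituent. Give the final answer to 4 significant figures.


f_primary = (C_e - C0) / (C_e - C_alpha_max)
f_primary = (57.1 - 22.7) / (57.1 - 13.7)
f_primary = 0.792627
f_eutectic = 1 - 0.792627 = 0.2074


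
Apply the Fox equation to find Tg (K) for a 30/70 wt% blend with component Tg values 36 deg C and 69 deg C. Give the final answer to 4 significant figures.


1/Tg = w1/Tg1 + w2/Tg2 (in Kelvin)
Tg1 = 309.15 K, Tg2 = 342.15 K
1/Tg = 0.3/309.15 + 0.7/342.15
Tg = 331.5 K


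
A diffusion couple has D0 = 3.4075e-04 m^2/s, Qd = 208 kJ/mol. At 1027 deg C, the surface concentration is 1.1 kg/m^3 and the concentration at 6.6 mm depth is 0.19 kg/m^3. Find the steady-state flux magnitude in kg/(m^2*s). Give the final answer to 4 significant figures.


Step 1: D = D0 * exp(-Qd/(R*T))
T = 1027 + 273.15 = 1300.15 K
D = 3.4075e-04 * exp(-208e3 / (8.314 * 1300.15)) = 1.49815e-12 m^2/s
Step 2: J = D * (C1 - C2) / dx
J = 1.49815e-12 * (1.1 - 0.19) / 6.6e-03
J = 2.066e-10 kg/(m^2*s)


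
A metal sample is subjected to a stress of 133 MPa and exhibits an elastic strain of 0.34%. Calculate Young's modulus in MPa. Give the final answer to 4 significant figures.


E = sigma / epsilon
epsilon = 0.34% = 3.4e-03
E = 133 / 3.4e-03
E = 39120 MPa


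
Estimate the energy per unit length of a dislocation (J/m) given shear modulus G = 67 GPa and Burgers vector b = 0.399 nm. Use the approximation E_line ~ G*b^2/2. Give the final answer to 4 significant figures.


E = G*b^2/2
b = 0.399 nm = 3.99e-10 m
G = 67 GPa = 6.7e+10 Pa
E = 0.5 * 6.7e+10 * (3.99e-10)^2
E = 5.333e-09 J/m


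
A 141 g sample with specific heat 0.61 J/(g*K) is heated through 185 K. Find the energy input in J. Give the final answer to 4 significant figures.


Q = m * cp * dT
Q = 141 * 0.61 * 185
Q = 15910 J


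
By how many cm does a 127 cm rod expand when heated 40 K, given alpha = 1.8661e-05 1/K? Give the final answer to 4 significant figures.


dL = L0 * alpha * dT
dL = 127 * 1.8661e-05 * 40
dL = 0.0948 cm


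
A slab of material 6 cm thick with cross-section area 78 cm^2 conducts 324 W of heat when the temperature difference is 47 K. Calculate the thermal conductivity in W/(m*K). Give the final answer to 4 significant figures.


k = Q*L / (A*dT)
L = 0.06 m, A = 7.8e-03 m^2
k = 324 * 0.06 / (7.8e-03 * 47)
k = 53.03 W/(m*K)


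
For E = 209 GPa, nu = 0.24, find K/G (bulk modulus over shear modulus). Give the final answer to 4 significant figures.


G = E / (2*(1+nu))
G = 209 / (2*(1+0.24)) = 84.2742 GPa
K = E / (3*(1-2*nu))
K = 209 / (3*(1-2*0.24)) = 133.974 GPa
K/G = 133.974 / 84.2742 = 1.59


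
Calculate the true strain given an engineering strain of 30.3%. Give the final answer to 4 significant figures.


epsilon_true = ln(1 + epsilon_eng)
epsilon_true = ln(1 + 0.303)
epsilon_true = 0.2647


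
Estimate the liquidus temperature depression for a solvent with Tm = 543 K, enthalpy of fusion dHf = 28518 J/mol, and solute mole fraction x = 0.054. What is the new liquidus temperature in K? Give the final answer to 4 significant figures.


dT = R*Tm^2*x / dHf
dT = 8.314 * 543^2 * 0.054 / 28518
dT = 4.64178 K
T_new = 543 - 4.64178 = 538.4 K


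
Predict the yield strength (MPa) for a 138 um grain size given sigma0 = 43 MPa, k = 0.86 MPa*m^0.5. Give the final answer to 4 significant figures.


sigma_y = sigma0 + k / sqrt(d)
d = 138 um = 1.38e-04 m
sigma_y = 43 + 0.86 / sqrt(1.38e-04)
sigma_y = 116.2 MPa


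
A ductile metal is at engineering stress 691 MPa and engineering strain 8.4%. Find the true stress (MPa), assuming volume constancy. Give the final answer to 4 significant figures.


sigma_true = sigma_eng * (1 + epsilon_eng)
sigma_true = 691 * (1 + 0.084)
sigma_true = 749 MPa


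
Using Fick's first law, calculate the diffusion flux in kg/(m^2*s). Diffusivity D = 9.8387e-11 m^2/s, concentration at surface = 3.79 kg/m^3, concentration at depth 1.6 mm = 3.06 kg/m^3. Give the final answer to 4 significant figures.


J = -D * (dC/dx) = D * (C1 - C2) / dx
J = 9.8387e-11 * (3.79 - 3.06) / 1.6e-03
J = 4.489e-08 kg/(m^2*s)


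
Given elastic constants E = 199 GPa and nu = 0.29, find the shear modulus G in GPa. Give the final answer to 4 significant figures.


G = E / (2*(1+nu))
G = 199 / (2*(1+0.29))
G = 77.13 GPa


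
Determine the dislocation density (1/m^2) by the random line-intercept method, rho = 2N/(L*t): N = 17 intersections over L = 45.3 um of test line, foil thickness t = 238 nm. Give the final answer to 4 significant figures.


rho = 2N / (L * t)
L = 45.3 um = 4.53e-05 m, t = 238 nm = 2.38e-07 m
rho = 2 * 17 / (4.53e-05 * 2.38e-07)
rho = 3.154e+12 1/m^2


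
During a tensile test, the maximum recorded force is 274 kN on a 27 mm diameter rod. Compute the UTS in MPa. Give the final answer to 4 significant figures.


A0 = pi*(d/2)^2 = pi*(27/2)^2 = 572.555 mm^2
UTS = F_max / A0 = 274*1000 / 572.555
UTS = 478.6 MPa


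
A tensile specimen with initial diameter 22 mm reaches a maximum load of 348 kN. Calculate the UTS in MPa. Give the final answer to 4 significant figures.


A0 = pi*(d/2)^2 = pi*(22/2)^2 = 380.133 mm^2
UTS = F_max / A0 = 348*1000 / 380.133
UTS = 915.5 MPa


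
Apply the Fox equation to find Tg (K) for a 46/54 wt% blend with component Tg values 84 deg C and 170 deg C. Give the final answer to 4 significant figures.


1/Tg = w1/Tg1 + w2/Tg2 (in Kelvin)
Tg1 = 357.15 K, Tg2 = 443.15 K
1/Tg = 0.46/357.15 + 0.54/443.15
Tg = 399 K


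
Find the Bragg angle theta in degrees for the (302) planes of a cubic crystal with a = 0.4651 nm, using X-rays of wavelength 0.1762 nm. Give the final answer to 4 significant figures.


d = a / sqrt(h^2+k^2+l^2)
d = 0.4651 / sqrt(13) = 0.128996 nm
lambda = 2*d*sin(theta)  =>  sin(theta) = lambda / (2*d)
sin(theta) = 0.1762 / (2 * 0.128996) = 0.682969
theta = 43.08 deg


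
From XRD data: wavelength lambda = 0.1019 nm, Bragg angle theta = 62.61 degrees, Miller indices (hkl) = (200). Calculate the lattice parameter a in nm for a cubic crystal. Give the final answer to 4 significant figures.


d = lambda / (2*sin(theta))
d = 0.1019 / (2*sin(62.61 deg))
d = 0.0573829 nm
a = d * sqrt(h^2+k^2+l^2) = 0.0573829 * sqrt(4)
a = 0.1148 nm


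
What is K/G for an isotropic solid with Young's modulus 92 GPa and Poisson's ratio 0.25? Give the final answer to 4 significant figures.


G = E / (2*(1+nu))
G = 92 / (2*(1+0.25)) = 36.8 GPa
K = E / (3*(1-2*nu))
K = 92 / (3*(1-2*0.25)) = 61.3333 GPa
K/G = 61.3333 / 36.8 = 1.667


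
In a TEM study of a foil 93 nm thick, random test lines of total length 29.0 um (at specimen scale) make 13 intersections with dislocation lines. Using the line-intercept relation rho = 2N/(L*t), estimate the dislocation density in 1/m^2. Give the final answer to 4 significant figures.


rho = 2N / (L * t)
L = 29.0 um = 2.9e-05 m, t = 93 nm = 9.3e-08 m
rho = 2 * 13 / (2.9e-05 * 9.3e-08)
rho = 9.64e+12 1/m^2


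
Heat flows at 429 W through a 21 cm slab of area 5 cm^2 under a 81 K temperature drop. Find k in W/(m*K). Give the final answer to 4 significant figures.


k = Q*L / (A*dT)
L = 0.21 m, A = 5e-04 m^2
k = 429 * 0.21 / (5e-04 * 81)
k = 2224 W/(m*K)


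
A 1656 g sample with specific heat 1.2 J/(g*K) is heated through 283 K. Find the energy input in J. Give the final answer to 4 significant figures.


Q = m * cp * dT
Q = 1656 * 1.2 * 283
Q = 562400 J


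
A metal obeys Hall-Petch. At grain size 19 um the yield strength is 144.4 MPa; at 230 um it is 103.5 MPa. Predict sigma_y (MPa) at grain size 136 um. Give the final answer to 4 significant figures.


sigma_y = sigma0 + k / sqrt(d)
1/sqrt(d1) = 1/sqrt(1.9e-05) = 229.416;  1/sqrt(d2) = 65.938
k = (sigma1 - sigma2) / (1/sqrt(d1) - 1/sqrt(d2)) = (144.4 - 103.5) / (229.416 - 65.938) = 0.250187 MPa*m^0.5
sigma0 = sigma1 - k/sqrt(d1) = 144.4 - 0.250187*229.416 = 87.0032 MPa
sigma_y(d3) = 87.0032 + 0.250187 / sqrt(1.36e-04) = 108.5 MPa


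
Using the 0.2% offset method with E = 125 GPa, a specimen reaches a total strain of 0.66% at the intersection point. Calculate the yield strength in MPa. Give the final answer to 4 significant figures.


Offset strain = 0.002
Elastic strain at yield = total_strain - offset = 6.6e-03 - 0.002 = 4.6e-03
sigma_y = E * elastic_strain = 125000 * 4.6e-03
sigma_y = 575 MPa


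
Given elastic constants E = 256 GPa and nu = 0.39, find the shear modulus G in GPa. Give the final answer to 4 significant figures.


G = E / (2*(1+nu))
G = 256 / (2*(1+0.39))
G = 92.09 GPa


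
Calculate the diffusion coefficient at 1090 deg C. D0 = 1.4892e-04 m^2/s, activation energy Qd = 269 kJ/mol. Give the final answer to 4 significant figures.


D = D0 * exp(-Qd / (R*T))
T = 1363.15 K
D = 1.4892e-04 * exp(-269e3 / (8.314 * 1363.15))
D = 7.324e-15 m^2/s


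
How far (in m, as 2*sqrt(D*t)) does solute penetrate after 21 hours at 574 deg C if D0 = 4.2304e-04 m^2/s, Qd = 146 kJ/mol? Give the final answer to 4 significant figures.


Step 1: D = D0 * exp(-Qd/(R*T))
T = 847.15 K
D = 4.2304e-04 * exp(-146e3 / (8.314 * 847.15)) = 4.20537e-13 m^2/s
Step 2: L = 2*sqrt(D*t)
t = 21 h = 75600 s
L = 2*sqrt(4.20537e-13 * 75600) = 3.566e-04 m


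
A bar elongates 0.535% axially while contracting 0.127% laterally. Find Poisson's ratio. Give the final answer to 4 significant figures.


nu = -epsilon_lat / epsilon_axial
Lateral strain is contraction (negative), so using magnitudes:
nu = 0.127 / 0.535
nu = 0.2374


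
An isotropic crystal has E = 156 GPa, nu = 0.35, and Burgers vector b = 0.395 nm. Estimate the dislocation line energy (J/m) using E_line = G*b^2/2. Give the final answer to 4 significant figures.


Step 1: G = E / (2*(1+nu))
G = 156 / (2*(1+0.35)) = 57.7778 GPa = 5.77778e+10 Pa
Step 2: E_line = G*b^2/2
b = 0.395 nm = 3.95e-10 m
E_line = 0.5 * 5.77778e+10 * (3.95e-10)^2 = 4.507e-09 J/m


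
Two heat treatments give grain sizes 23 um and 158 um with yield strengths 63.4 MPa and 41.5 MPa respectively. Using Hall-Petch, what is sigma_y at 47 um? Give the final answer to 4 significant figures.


sigma_y = sigma0 + k / sqrt(d)
1/sqrt(d1) = 1/sqrt(2.3e-05) = 208.514;  1/sqrt(d2) = 79.5557
k = (sigma1 - sigma2) / (1/sqrt(d1) - 1/sqrt(d2)) = (63.4 - 41.5) / (208.514 - 79.5557) = 0.169822 MPa*m^0.5
sigma0 = sigma1 - k/sqrt(d1) = 63.4 - 0.169822*208.514 = 27.9897 MPa
sigma_y(d3) = 27.9897 + 0.169822 / sqrt(4.7e-05) = 52.76 MPa


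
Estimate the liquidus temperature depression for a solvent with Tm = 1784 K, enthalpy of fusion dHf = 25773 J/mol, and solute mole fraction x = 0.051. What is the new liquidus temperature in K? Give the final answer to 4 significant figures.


dT = R*Tm^2*x / dHf
dT = 8.314 * 1784^2 * 0.051 / 25773
dT = 52.3606 K
T_new = 1784 - 52.3606 = 1732 K


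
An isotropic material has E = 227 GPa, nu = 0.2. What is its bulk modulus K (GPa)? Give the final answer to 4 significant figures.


K = E / (3*(1-2*nu))
K = 227 / (3*(1-2*0.2))
K = 126.1 GPa


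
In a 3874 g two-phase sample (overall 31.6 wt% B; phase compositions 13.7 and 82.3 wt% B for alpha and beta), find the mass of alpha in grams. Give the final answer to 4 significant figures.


f_alpha = (C_beta - C0) / (C_beta - C_alpha)
f_alpha = (82.3 - 31.6) / (82.3 - 13.7) = 0.739067
m_alpha = f_alpha * m_total = 0.739067 * 3874 = 2863 g


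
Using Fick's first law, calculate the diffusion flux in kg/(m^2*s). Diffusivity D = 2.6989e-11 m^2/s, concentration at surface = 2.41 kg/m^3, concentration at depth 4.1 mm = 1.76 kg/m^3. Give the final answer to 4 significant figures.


J = -D * (dC/dx) = D * (C1 - C2) / dx
J = 2.6989e-11 * (2.41 - 1.76) / 4.1e-03
J = 4.279e-09 kg/(m^2*s)


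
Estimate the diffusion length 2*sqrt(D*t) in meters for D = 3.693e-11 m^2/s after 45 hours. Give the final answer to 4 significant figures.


t = 45 hr = 162000 s
Diffusion length = 2*sqrt(D*t)
= 2*sqrt(3.693e-11 * 162000)
= 4.892e-03 m


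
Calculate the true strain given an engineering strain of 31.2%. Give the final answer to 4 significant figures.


epsilon_true = ln(1 + epsilon_eng)
epsilon_true = ln(1 + 0.312)
epsilon_true = 0.2716


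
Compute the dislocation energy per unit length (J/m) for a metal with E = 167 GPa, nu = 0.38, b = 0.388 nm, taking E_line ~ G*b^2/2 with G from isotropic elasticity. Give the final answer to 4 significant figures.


Step 1: G = E / (2*(1+nu))
G = 167 / (2*(1+0.38)) = 60.5072 GPa = 6.05072e+10 Pa
Step 2: E_line = G*b^2/2
b = 0.388 nm = 3.88e-10 m
E_line = 0.5 * 6.05072e+10 * (3.88e-10)^2 = 4.555e-09 J/m


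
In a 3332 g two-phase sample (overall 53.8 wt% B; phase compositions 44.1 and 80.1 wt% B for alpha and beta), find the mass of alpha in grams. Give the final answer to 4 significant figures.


f_alpha = (C_beta - C0) / (C_beta - C_alpha)
f_alpha = (80.1 - 53.8) / (80.1 - 44.1) = 0.730556
m_alpha = f_alpha * m_total = 0.730556 * 3332 = 2434 g


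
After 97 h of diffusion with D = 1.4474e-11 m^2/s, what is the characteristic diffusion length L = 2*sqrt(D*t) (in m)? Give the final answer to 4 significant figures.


t = 97 hr = 349200 s
Diffusion length = 2*sqrt(D*t)
= 2*sqrt(1.4474e-11 * 349200)
= 4.496e-03 m


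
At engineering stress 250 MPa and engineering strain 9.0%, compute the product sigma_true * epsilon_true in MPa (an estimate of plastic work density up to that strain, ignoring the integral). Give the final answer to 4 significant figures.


sigma_true = sigma_eng * (1 + epsilon_eng)
sigma_true = 250 * (1 + 0.09) = 272.5 MPa
epsilon_true = ln(1 + epsilon_eng)
epsilon_true = ln(1 + 0.09) = 0.0861777
sigma_true * epsilon_true = 272.5 * 0.0861777 = 23.48 MPa


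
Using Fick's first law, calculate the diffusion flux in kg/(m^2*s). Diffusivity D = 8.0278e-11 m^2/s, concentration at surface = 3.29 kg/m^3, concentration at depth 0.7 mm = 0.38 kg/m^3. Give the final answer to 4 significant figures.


J = -D * (dC/dx) = D * (C1 - C2) / dx
J = 8.0278e-11 * (3.29 - 0.38) / 7e-04
J = 3.337e-07 kg/(m^2*s)


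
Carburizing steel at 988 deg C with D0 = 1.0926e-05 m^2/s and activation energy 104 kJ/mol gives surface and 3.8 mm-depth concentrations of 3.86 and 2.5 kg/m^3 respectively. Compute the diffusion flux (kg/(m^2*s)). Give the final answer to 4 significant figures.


Step 1: D = D0 * exp(-Qd/(R*T))
T = 988 + 273.15 = 1261.15 K
D = 1.0926e-05 * exp(-104e3 / (8.314 * 1261.15)) = 5.3803e-10 m^2/s
Step 2: J = D * (C1 - C2) / dx
J = 5.3803e-10 * (3.86 - 2.5) / 3.8e-03
J = 1.926e-07 kg/(m^2*s)


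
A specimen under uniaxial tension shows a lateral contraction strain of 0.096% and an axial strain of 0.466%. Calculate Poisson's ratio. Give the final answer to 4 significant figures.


nu = -epsilon_lat / epsilon_axial
Lateral strain is contraction (negative), so using magnitudes:
nu = 0.096 / 0.466
nu = 0.206


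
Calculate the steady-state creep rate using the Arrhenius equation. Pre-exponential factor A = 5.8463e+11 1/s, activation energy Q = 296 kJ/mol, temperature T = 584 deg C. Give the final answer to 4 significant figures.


rate = A * exp(-Q / (R*T))
T = 584 + 273.15 = 857.15 K
rate = 5.8463e+11 * exp(-296e3 / (8.314 * 857.15))
rate = 5.346e-07 1/s


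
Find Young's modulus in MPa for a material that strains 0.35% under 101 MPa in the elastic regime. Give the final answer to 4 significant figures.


E = sigma / epsilon
epsilon = 0.35% = 3.5e-03
E = 101 / 3.5e-03
E = 28860 MPa


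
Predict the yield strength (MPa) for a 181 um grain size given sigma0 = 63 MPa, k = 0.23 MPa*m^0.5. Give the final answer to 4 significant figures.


sigma_y = sigma0 + k / sqrt(d)
d = 181 um = 1.81e-04 m
sigma_y = 63 + 0.23 / sqrt(1.81e-04)
sigma_y = 80.1 MPa


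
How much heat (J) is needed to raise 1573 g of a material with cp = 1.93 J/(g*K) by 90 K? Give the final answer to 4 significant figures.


Q = m * cp * dT
Q = 1573 * 1.93 * 90
Q = 273200 J


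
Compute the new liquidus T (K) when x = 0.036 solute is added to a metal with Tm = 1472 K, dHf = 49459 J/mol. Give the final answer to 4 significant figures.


dT = R*Tm^2*x / dHf
dT = 8.314 * 1472^2 * 0.036 / 49459
dT = 13.1124 K
T_new = 1472 - 13.1124 = 1459 K


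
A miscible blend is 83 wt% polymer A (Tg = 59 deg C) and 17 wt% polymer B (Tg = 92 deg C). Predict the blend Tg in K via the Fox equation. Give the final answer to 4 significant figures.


1/Tg = w1/Tg1 + w2/Tg2 (in Kelvin)
Tg1 = 332.15 K, Tg2 = 365.15 K
1/Tg = 0.83/332.15 + 0.17/365.15
Tg = 337.3 K


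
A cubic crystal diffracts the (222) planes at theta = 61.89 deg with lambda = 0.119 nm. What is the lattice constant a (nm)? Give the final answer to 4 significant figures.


d = lambda / (2*sin(theta))
d = 0.119 / (2*sin(61.89 deg))
d = 0.0674569 nm
a = d * sqrt(h^2+k^2+l^2) = 0.0674569 * sqrt(12)
a = 0.2337 nm


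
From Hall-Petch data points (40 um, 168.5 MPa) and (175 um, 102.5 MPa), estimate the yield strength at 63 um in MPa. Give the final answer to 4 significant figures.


sigma_y = sigma0 + k / sqrt(d)
1/sqrt(d1) = 1/sqrt(4e-05) = 158.114;  1/sqrt(d2) = 75.5929
k = (sigma1 - sigma2) / (1/sqrt(d1) - 1/sqrt(d2)) = (168.5 - 102.5) / (158.114 - 75.5929) = 0.799797 MPa*m^0.5
sigma0 = sigma1 - k/sqrt(d1) = 168.5 - 0.799797*158.114 = 42.0411 MPa
sigma_y(d3) = 42.0411 + 0.799797 / sqrt(6.3e-05) = 142.8 MPa


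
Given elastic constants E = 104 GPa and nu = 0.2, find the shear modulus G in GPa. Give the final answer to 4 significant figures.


G = E / (2*(1+nu))
G = 104 / (2*(1+0.2))
G = 43.33 GPa


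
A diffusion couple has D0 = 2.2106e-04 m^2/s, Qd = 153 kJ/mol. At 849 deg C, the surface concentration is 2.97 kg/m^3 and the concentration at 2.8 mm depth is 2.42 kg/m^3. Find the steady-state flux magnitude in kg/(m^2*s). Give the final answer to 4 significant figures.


Step 1: D = D0 * exp(-Qd/(R*T))
T = 849 + 273.15 = 1122.15 K
D = 2.2106e-04 * exp(-153e3 / (8.314 * 1122.15)) = 1.6684e-11 m^2/s
Step 2: J = D * (C1 - C2) / dx
J = 1.6684e-11 * (2.97 - 2.42) / 2.8e-03
J = 3.277e-09 kg/(m^2*s)


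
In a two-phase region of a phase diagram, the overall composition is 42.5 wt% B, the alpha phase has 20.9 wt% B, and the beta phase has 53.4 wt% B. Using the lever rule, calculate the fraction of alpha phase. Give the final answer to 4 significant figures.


f_alpha = (C_beta - C0) / (C_beta - C_alpha)
f_alpha = (53.4 - 42.5) / (53.4 - 20.9)
f_alpha = 0.3354


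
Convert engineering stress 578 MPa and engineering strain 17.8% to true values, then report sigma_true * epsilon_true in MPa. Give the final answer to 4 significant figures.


sigma_true = sigma_eng * (1 + epsilon_eng)
sigma_true = 578 * (1 + 0.178) = 680.884 MPa
epsilon_true = ln(1 + epsilon_eng)
epsilon_true = ln(1 + 0.178) = 0.163818
sigma_true * epsilon_true = 680.884 * 0.163818 = 111.5 MPa


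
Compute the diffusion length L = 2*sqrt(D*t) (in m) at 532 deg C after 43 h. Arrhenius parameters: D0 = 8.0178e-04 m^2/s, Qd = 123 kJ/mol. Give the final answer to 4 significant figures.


Step 1: D = D0 * exp(-Qd/(R*T))
T = 805.15 K
D = 8.0178e-04 * exp(-123e3 / (8.314 * 805.15)) = 8.39577e-12 m^2/s
Step 2: L = 2*sqrt(D*t)
t = 43 h = 154800 s
L = 2*sqrt(8.39577e-12 * 154800) = 2.28e-03 m


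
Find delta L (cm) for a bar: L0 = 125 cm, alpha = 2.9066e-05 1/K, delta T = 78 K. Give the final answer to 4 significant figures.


dL = L0 * alpha * dT
dL = 125 * 2.9066e-05 * 78
dL = 0.2834 cm


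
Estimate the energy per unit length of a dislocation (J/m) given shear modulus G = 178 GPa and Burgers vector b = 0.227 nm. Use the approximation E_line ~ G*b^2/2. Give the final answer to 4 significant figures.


E = G*b^2/2
b = 0.227 nm = 2.27e-10 m
G = 178 GPa = 1.78e+11 Pa
E = 0.5 * 1.78e+11 * (2.27e-10)^2
E = 4.586e-09 J/m


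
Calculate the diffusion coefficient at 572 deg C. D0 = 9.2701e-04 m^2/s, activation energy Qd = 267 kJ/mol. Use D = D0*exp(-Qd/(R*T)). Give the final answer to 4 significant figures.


D = D0 * exp(-Qd / (R*T))
T = 845.15 K
D = 9.2701e-04 * exp(-267e3 / (8.314 * 845.15))
D = 2.914e-20 m^2/s


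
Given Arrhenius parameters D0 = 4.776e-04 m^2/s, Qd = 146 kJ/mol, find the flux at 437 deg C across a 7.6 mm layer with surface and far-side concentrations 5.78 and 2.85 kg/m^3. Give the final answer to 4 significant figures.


Step 1: D = D0 * exp(-Qd/(R*T))
T = 437 + 273.15 = 710.15 K
D = 4.776e-04 * exp(-146e3 / (8.314 * 710.15)) = 8.70437e-15 m^2/s
Step 2: J = D * (C1 - C2) / dx
J = 8.70437e-15 * (5.78 - 2.85) / 7.6e-03
J = 3.356e-12 kg/(m^2*s)


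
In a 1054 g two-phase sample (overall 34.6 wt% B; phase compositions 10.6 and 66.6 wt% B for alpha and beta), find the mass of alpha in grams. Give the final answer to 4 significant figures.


f_alpha = (C_beta - C0) / (C_beta - C_alpha)
f_alpha = (66.6 - 34.6) / (66.6 - 10.6) = 0.571429
m_alpha = f_alpha * m_total = 0.571429 * 1054 = 602.3 g


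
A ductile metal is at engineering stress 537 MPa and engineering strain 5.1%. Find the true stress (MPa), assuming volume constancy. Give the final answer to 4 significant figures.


sigma_true = sigma_eng * (1 + epsilon_eng)
sigma_true = 537 * (1 + 0.051)
sigma_true = 564.4 MPa


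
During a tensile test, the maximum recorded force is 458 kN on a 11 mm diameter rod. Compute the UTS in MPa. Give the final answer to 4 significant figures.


A0 = pi*(d/2)^2 = pi*(11/2)^2 = 95.0332 mm^2
UTS = F_max / A0 = 458*1000 / 95.0332
UTS = 4819 MPa


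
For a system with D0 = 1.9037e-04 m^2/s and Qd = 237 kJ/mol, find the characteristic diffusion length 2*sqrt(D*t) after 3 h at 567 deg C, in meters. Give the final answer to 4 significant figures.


Step 1: D = D0 * exp(-Qd/(R*T))
T = 840.15 K
D = 1.9037e-04 * exp(-237e3 / (8.314 * 840.15)) = 3.49999e-19 m^2/s
Step 2: L = 2*sqrt(D*t)
t = 3 h = 10800 s
L = 2*sqrt(3.49999e-19 * 10800) = 1.23e-07 m


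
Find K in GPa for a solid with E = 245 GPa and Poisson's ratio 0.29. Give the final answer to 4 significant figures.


K = E / (3*(1-2*nu))
K = 245 / (3*(1-2*0.29))
K = 194.4 GPa


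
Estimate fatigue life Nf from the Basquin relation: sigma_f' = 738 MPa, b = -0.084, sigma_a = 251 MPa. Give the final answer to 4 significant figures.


sigma_a = sigma_f' * (2*Nf)^b
2*Nf = (sigma_a / sigma_f')^(1/b)
2*Nf = (251 / 738)^(1/-0.084)
2*Nf = 376690
Nf = 188300 cycles


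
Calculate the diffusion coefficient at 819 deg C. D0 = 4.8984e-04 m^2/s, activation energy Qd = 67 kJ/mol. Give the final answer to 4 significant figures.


D = D0 * exp(-Qd / (R*T))
T = 1092.15 K
D = 4.8984e-04 * exp(-67e3 / (8.314 * 1092.15))
D = 3.058e-07 m^2/s


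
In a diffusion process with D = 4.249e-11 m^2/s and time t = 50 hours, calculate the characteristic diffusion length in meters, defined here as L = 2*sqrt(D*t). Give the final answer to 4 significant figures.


t = 50 hr = 180000 s
Diffusion length = 2*sqrt(D*t)
= 2*sqrt(4.249e-11 * 180000)
= 5.531e-03 m


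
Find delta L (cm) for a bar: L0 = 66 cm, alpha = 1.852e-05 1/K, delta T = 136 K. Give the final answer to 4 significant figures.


dL = L0 * alpha * dT
dL = 66 * 1.852e-05 * 136
dL = 0.1662 cm


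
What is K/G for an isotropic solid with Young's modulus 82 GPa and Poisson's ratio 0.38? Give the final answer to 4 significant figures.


G = E / (2*(1+nu))
G = 82 / (2*(1+0.38)) = 29.7101 GPa
K = E / (3*(1-2*nu))
K = 82 / (3*(1-2*0.38)) = 113.889 GPa
K/G = 113.889 / 29.7101 = 3.833


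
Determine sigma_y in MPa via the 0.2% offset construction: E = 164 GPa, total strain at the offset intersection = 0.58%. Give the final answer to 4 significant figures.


Offset strain = 0.002
Elastic strain at yield = total_strain - offset = 5.8e-03 - 0.002 = 3.8e-03
sigma_y = E * elastic_strain = 164000 * 3.8e-03
sigma_y = 623.2 MPa


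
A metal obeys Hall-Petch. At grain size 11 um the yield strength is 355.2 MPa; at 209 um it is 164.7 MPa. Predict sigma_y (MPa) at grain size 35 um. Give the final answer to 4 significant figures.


sigma_y = sigma0 + k / sqrt(d)
1/sqrt(d1) = 1/sqrt(1.1e-05) = 301.511;  1/sqrt(d2) = 69.1714
k = (sigma1 - sigma2) / (1/sqrt(d1) - 1/sqrt(d2)) = (355.2 - 164.7) / (301.511 - 69.1714) = 0.819919 MPa*m^0.5
sigma0 = sigma1 - k/sqrt(d1) = 355.2 - 0.819919*301.511 = 107.985 MPa
sigma_y(d3) = 107.985 + 0.819919 / sqrt(3.5e-05) = 246.6 MPa


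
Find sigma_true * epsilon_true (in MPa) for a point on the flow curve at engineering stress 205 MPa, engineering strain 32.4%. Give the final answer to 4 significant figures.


sigma_true = sigma_eng * (1 + epsilon_eng)
sigma_true = 205 * (1 + 0.324) = 271.42 MPa
epsilon_true = ln(1 + epsilon_eng)
epsilon_true = ln(1 + 0.324) = 0.280657
sigma_true * epsilon_true = 271.42 * 0.280657 = 76.18 MPa


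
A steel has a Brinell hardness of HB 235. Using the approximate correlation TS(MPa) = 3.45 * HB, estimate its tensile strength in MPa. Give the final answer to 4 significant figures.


TS (MPa) = 3.45 * HB
TS = 3.45 * 235
TS = 810.8 MPa


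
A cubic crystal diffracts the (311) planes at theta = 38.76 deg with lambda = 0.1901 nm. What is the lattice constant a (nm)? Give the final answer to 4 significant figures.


d = lambda / (2*sin(theta))
d = 0.1901 / (2*sin(38.76 deg))
d = 0.151823 nm
a = d * sqrt(h^2+k^2+l^2) = 0.151823 * sqrt(11)
a = 0.5035 nm


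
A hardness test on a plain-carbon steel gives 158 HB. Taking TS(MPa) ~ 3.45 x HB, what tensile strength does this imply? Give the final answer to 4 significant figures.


TS (MPa) = 3.45 * HB
TS = 3.45 * 158
TS = 545.1 MPa


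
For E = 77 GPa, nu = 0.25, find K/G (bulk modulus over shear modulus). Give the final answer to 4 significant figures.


G = E / (2*(1+nu))
G = 77 / (2*(1+0.25)) = 30.8 GPa
K = E / (3*(1-2*nu))
K = 77 / (3*(1-2*0.25)) = 51.3333 GPa
K/G = 51.3333 / 30.8 = 1.667


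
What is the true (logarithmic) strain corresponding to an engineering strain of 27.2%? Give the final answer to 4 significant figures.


epsilon_true = ln(1 + epsilon_eng)
epsilon_true = ln(1 + 0.272)
epsilon_true = 0.2406


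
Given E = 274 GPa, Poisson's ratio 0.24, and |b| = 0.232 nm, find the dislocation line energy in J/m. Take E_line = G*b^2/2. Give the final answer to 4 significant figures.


Step 1: G = E / (2*(1+nu))
G = 274 / (2*(1+0.24)) = 110.484 GPa = 1.10484e+11 Pa
Step 2: E_line = G*b^2/2
b = 0.232 nm = 2.32e-10 m
E_line = 0.5 * 1.10484e+11 * (2.32e-10)^2 = 2.973e-09 J/m


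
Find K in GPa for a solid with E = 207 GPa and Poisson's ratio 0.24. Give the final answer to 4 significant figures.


K = E / (3*(1-2*nu))
K = 207 / (3*(1-2*0.24))
K = 132.7 GPa


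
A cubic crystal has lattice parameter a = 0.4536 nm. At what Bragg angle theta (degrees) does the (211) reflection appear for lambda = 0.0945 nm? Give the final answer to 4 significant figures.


d = a / sqrt(h^2+k^2+l^2)
d = 0.4536 / sqrt(6) = 0.185181 nm
lambda = 2*d*sin(theta)  =>  sin(theta) = lambda / (2*d)
sin(theta) = 0.0945 / (2 * 0.185181) = 0.255155
theta = 14.78 deg


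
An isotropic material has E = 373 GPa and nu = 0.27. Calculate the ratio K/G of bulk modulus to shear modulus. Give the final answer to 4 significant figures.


G = E / (2*(1+nu))
G = 373 / (2*(1+0.27)) = 146.85 GPa
K = E / (3*(1-2*nu))
K = 373 / (3*(1-2*0.27)) = 270.29 GPa
K/G = 270.29 / 146.85 = 1.841


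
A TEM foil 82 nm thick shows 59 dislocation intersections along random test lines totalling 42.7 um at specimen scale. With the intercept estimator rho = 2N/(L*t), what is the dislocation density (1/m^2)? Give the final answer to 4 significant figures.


rho = 2N / (L * t)
L = 42.7 um = 4.27e-05 m, t = 82 nm = 8.2e-08 m
rho = 2 * 59 / (4.27e-05 * 8.2e-08)
rho = 3.37e+13 1/m^2


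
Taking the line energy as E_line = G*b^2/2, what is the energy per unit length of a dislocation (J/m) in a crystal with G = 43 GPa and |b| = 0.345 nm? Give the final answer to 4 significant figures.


E = G*b^2/2
b = 0.345 nm = 3.45e-10 m
G = 43 GPa = 4.3e+10 Pa
E = 0.5 * 4.3e+10 * (3.45e-10)^2
E = 2.559e-09 J/m


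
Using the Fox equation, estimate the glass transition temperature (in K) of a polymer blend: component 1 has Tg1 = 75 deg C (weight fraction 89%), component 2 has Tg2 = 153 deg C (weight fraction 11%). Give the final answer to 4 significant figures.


1/Tg = w1/Tg1 + w2/Tg2 (in Kelvin)
Tg1 = 348.15 K, Tg2 = 426.15 K
1/Tg = 0.89/348.15 + 0.11/426.15
Tg = 355.3 K


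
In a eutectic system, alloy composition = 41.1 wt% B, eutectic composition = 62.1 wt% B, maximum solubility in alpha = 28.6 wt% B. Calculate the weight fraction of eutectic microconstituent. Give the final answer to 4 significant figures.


f_primary = (C_e - C0) / (C_e - C_alpha_max)
f_primary = (62.1 - 41.1) / (62.1 - 28.6)
f_primary = 0.626866
f_eutectic = 1 - 0.626866 = 0.3731


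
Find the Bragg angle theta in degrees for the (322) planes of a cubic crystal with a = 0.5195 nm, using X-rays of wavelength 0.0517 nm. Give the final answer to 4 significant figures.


d = a / sqrt(h^2+k^2+l^2)
d = 0.5195 / sqrt(17) = 0.125997 nm
lambda = 2*d*sin(theta)  =>  sin(theta) = lambda / (2*d)
sin(theta) = 0.0517 / (2 * 0.125997) = 0.205163
theta = 11.84 deg


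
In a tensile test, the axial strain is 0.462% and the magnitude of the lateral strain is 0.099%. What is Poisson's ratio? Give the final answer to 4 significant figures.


nu = -epsilon_lat / epsilon_axial
Lateral strain is contraction (negative), so using magnitudes:
nu = 0.099 / 0.462
nu = 0.2143


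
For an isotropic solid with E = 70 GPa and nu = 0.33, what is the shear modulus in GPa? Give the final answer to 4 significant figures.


G = E / (2*(1+nu))
G = 70 / (2*(1+0.33))
G = 26.32 GPa


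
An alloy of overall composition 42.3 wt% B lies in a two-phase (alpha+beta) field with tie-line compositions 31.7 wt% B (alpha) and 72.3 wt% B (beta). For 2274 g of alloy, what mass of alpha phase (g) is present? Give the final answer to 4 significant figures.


f_alpha = (C_beta - C0) / (C_beta - C_alpha)
f_alpha = (72.3 - 42.3) / (72.3 - 31.7) = 0.738916
m_alpha = f_alpha * m_total = 0.738916 * 2274 = 1680 g


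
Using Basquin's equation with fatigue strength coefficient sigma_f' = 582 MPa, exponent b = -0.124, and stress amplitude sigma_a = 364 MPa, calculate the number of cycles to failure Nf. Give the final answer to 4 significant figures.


sigma_a = sigma_f' * (2*Nf)^b
2*Nf = (sigma_a / sigma_f')^(1/b)
2*Nf = (364 / 582)^(1/-0.124)
2*Nf = 44.0274
Nf = 22.01 cycles


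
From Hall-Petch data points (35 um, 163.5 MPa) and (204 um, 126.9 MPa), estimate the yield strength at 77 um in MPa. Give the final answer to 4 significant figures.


sigma_y = sigma0 + k / sqrt(d)
1/sqrt(d1) = 1/sqrt(3.5e-05) = 169.031;  1/sqrt(d2) = 70.014
k = (sigma1 - sigma2) / (1/sqrt(d1) - 1/sqrt(d2)) = (163.5 - 126.9) / (169.031 - 70.014) = 0.369634 MPa*m^0.5
sigma0 = sigma1 - k/sqrt(d1) = 163.5 - 0.369634*169.031 = 101.02 MPa
sigma_y(d3) = 101.02 + 0.369634 / sqrt(7.7e-05) = 143.1 MPa


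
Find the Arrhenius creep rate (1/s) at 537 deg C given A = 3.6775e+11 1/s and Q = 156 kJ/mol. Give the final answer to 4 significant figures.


rate = A * exp(-Q / (R*T))
T = 537 + 273.15 = 810.15 K
rate = 3.6775e+11 * exp(-156e3 / (8.314 * 810.15))
rate = 32.14 1/s


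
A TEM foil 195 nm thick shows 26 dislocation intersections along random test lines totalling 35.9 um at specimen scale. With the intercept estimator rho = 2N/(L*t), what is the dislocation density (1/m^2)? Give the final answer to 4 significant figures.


rho = 2N / (L * t)
L = 35.9 um = 3.59e-05 m, t = 195 nm = 1.95e-07 m
rho = 2 * 26 / (3.59e-05 * 1.95e-07)
rho = 7.428e+12 1/m^2


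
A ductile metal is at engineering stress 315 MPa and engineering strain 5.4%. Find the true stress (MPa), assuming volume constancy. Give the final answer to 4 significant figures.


sigma_true = sigma_eng * (1 + epsilon_eng)
sigma_true = 315 * (1 + 0.054)
sigma_true = 332 MPa


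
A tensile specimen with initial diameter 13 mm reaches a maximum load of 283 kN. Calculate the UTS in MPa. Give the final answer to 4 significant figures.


A0 = pi*(d/2)^2 = pi*(13/2)^2 = 132.732 mm^2
UTS = F_max / A0 = 283*1000 / 132.732
UTS = 2132 MPa


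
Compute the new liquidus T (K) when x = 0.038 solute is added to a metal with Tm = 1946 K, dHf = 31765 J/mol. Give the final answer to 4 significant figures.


dT = R*Tm^2*x / dHf
dT = 8.314 * 1946^2 * 0.038 / 31765
dT = 37.6643 K
T_new = 1946 - 37.6643 = 1908 K


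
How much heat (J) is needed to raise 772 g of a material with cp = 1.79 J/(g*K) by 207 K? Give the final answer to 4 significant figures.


Q = m * cp * dT
Q = 772 * 1.79 * 207
Q = 286000 J
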